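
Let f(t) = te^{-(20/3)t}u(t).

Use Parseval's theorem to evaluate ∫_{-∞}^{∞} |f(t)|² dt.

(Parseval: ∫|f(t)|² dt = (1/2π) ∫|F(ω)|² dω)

∫|f(t)|² dt = \frac{27}{32000}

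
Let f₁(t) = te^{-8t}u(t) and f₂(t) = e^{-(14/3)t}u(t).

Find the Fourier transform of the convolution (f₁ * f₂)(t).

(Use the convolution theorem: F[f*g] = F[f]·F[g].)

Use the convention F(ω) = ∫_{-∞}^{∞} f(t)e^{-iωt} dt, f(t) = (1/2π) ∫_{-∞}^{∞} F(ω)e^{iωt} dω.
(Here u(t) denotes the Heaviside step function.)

F[f₁*f₂](ω) = \frac{3}{\left(i \omega + 8\right)^{2} \left(3 i \omega + 14\right)}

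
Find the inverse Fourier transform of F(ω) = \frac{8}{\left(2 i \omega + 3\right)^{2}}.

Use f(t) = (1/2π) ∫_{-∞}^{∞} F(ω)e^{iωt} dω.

f(t) = 2 t e^{- \frac{3 t}{2}} u\left(t\right)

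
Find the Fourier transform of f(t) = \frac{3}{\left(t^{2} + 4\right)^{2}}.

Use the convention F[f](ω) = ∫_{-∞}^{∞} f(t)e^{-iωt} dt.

F(ω) = \frac{3 \pi \left(2 \left|{\omega}\right| + 1\right) e^{- 2 \left|{\omega}\right|}}{16}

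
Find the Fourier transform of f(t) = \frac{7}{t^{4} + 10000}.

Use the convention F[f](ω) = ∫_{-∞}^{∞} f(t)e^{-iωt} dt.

F(ω) = \frac{7 \pi e^{- 5 \sqrt{2} \left|{\omega}\right|} \sin{\left(5 \sqrt{2} \left|{\omega}\right| + \frac{\pi}{4} \right)}}{1000}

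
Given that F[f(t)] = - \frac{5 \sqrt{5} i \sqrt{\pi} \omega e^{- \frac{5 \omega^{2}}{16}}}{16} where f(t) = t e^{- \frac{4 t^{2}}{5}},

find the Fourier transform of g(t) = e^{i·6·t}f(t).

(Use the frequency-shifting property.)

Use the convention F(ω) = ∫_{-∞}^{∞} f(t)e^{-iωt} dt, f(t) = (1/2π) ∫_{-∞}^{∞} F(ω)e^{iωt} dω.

F[g](ω) = \frac{5 \sqrt{5} i \sqrt{\pi} \left(6 - \omega\right) e^{- \frac{5 \left(\omega - 6\right)^{2}}{16}}}{16}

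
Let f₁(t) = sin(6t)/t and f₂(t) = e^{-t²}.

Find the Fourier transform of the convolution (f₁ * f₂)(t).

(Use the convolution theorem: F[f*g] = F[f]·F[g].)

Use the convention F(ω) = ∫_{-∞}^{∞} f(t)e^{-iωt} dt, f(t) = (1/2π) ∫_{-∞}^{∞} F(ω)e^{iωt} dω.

F[f₁*f₂](ω) = \begin{cases} \pi^{\frac{3}{2}} e^{- \frac{\omega^{2}}{4}} & \text{for}\: \omega > -6 \wedge \omega < 6 \\0 & \text{otherwise} \end{cases}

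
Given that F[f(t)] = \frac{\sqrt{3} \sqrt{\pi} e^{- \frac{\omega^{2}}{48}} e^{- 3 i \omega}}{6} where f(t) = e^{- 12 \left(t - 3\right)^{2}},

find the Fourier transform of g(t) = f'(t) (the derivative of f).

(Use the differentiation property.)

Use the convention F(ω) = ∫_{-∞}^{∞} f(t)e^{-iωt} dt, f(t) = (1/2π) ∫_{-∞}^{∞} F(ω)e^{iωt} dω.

F[g](ω) = \frac{\sqrt{3} i \sqrt{\pi} \omega e^{- \frac{\omega \left(\omega + 144 i\right)}{48}}}{6}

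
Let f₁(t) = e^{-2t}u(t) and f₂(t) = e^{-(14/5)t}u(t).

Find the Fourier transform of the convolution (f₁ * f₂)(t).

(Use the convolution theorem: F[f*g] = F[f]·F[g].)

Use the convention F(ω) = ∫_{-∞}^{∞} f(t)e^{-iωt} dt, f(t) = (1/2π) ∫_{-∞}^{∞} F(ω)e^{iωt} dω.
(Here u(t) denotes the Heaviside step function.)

F[f₁*f₂](ω) = \frac{5}{\left(i \omega + 2\right) \left(5 i \omega + 14\right)}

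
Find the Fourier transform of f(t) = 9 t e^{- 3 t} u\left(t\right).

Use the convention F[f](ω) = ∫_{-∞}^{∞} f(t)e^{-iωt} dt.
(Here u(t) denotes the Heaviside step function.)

F(ω) = \frac{9}{\left(i \omega + 3\right)^{2}}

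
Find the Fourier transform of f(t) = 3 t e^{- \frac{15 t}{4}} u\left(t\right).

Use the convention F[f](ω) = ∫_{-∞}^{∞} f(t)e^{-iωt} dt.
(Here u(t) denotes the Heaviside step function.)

F(ω) = \frac{48}{\left(4 i \omega + 15\right)^{2}}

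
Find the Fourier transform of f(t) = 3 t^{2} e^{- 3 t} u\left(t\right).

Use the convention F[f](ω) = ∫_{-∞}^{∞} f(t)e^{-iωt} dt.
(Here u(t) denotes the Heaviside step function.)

F(ω) = \frac{6}{\left(i \omega + 3\right)^{3}}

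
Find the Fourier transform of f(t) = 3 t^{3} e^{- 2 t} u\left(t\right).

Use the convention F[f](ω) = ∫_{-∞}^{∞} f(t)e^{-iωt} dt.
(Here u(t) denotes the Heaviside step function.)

F(ω) = \frac{18}{\left(i \omega + 2\right)^{4}}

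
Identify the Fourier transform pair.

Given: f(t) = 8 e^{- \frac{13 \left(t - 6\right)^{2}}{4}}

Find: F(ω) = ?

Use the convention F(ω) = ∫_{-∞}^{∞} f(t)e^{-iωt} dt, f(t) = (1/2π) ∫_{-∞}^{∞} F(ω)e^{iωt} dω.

F(ω) = \frac{16 \sqrt{13} \sqrt{\pi} e^{- \frac{\omega \left(\omega + 78 i\right)}{13}}}{13}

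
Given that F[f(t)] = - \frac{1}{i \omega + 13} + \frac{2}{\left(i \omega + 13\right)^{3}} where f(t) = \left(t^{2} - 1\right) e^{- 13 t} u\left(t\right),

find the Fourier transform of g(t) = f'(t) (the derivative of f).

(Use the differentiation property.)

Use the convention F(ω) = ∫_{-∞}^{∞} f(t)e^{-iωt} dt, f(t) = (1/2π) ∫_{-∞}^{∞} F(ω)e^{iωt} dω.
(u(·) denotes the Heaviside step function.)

F[g](ω) = \frac{i \omega \left(2 i \omega - \left(i \omega + 13\right)^{3} + 26\right)}{\left(i \omega + 13\right)^{4}}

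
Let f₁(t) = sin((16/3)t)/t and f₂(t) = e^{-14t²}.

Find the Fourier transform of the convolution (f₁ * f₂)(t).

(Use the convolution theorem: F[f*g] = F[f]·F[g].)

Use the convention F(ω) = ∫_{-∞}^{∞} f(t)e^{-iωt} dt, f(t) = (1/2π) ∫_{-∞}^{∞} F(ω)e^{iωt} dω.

F[f₁*f₂](ω) = \begin{cases} \frac{\sqrt{14} \pi^{\frac{3}{2}} e^{- \frac{\omega^{2}}{56}}}{14} & \text{for}\: \omega > - \frac{16}{3} \wedge \omega < \frac{16}{3} \\0 & \text{otherwise} \end{cases}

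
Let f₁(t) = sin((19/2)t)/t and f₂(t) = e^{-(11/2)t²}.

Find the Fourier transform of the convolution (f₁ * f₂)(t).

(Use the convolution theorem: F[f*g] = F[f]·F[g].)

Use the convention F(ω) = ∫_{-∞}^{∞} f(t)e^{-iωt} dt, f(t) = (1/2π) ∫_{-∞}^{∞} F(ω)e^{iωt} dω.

F[f₁*f₂](ω) = \begin{cases} \frac{\sqrt{22} \pi^{\frac{3}{2}} e^{- \frac{\omega^{2}}{22}}}{11} & \text{for}\: \omega > - \frac{19}{2} \wedge \omega < \frac{19}{2} \\0 & \text{otherwise} \end{cases}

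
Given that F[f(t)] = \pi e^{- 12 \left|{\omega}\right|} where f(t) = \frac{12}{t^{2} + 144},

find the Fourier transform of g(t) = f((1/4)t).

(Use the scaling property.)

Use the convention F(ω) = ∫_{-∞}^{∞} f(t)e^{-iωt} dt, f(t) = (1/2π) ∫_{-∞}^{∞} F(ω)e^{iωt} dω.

F[g](ω) = 4 \pi e^{- 48 \left|{\omega}\right|}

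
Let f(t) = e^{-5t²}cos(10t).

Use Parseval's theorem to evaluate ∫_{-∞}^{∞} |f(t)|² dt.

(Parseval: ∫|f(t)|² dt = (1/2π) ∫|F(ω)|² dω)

∫|f(t)|² dt = \frac{\sqrt{10} \sqrt{\pi} \left(1 + e^{10}\right)}{20 e^{10}}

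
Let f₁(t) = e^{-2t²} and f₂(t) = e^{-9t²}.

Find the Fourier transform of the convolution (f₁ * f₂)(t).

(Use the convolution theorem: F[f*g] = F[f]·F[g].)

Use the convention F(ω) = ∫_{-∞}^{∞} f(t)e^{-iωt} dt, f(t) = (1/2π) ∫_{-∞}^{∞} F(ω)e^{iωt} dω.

F[f₁*f₂](ω) = \frac{\sqrt{2} \pi e^{- \frac{11 \omega^{2}}{72}}}{6}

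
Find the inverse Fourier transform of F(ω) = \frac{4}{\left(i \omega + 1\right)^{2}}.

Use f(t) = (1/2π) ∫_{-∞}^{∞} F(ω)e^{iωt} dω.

f(t) = 4 t e^{- t} u\left(t\right)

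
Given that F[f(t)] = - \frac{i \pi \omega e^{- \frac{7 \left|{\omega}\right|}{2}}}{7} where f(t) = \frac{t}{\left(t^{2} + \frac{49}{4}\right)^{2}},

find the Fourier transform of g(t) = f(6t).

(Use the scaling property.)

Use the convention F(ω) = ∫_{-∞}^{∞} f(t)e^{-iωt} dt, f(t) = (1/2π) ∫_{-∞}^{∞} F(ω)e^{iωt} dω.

F[g](ω) = - \frac{i \pi \omega e^{- \frac{7 \left|{\omega}\right|}{12}}}{252}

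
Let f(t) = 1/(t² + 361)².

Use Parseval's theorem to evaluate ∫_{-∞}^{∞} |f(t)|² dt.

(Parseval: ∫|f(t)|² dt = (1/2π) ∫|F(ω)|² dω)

∫|f(t)|² dt = \frac{5 \pi}{14301947824}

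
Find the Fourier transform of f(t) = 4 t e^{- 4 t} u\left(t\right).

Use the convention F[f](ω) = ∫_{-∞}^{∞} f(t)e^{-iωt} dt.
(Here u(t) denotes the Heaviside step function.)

F(ω) = \frac{4}{\left(i \omega + 4\right)^{2}}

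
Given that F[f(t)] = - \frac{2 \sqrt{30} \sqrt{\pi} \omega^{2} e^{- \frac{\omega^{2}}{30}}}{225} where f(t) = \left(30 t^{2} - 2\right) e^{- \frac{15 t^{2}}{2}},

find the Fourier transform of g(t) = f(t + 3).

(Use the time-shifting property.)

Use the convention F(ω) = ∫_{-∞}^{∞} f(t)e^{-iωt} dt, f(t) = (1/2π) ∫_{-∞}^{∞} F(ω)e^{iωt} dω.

F[g](ω) = - \frac{2 \sqrt{30} \sqrt{\pi} \omega^{2} e^{- \frac{\omega \left(\omega - 90 i\right)}{30}}}{225}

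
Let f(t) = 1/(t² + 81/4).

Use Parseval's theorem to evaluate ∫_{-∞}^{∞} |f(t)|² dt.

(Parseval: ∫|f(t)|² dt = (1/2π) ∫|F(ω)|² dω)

∫|f(t)|² dt = \frac{4 \pi}{729}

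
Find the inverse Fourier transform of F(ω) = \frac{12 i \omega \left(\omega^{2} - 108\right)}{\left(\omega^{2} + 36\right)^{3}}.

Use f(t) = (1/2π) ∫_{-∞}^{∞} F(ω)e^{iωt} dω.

f(t) = 3 t e^{- 6 \left|{t}\right|} \left|{t}\right|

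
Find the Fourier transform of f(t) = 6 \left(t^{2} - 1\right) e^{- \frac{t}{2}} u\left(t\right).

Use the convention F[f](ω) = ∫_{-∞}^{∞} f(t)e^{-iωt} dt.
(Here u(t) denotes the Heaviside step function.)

F(ω) = \frac{12 \left(16 i \omega - \left(2 i \omega + 1\right)^{3} + 8\right)}{\left(2 i \omega + 1\right)^{4}}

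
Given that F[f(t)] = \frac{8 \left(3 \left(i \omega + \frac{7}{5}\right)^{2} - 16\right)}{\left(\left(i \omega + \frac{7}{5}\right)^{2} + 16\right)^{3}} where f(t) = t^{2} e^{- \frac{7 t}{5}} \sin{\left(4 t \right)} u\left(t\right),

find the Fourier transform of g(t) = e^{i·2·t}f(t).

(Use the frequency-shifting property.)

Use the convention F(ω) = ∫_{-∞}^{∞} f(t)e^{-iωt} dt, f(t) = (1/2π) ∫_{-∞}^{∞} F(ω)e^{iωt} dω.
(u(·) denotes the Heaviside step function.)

F[g](ω) = \frac{5000 \left(3 \left(5 i \left(\omega - 2\right) + 7\right)^{2} - 400\right)}{\left(\left(5 i \left(\omega - 2\right) + 7\right)^{2} + 400\right)^{3}}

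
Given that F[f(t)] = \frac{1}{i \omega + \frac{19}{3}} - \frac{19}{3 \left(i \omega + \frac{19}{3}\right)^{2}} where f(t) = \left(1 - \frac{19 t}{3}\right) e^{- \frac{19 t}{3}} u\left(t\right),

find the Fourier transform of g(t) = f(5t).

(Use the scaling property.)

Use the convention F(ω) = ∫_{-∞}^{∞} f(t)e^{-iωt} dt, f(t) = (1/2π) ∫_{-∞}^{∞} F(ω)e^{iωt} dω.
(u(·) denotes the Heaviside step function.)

F[g](ω) = \frac{9 i \omega}{- 9 \omega^{2} + 570 i \omega + 9025}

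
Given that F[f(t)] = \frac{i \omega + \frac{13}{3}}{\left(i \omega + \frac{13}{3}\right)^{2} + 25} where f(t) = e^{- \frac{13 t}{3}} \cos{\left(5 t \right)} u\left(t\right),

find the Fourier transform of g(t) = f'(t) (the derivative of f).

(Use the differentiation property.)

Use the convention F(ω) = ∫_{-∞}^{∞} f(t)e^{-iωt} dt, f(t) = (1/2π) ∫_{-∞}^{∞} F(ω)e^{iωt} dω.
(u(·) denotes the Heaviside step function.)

F[g](ω) = \frac{3 i \omega \left(3 i \omega + 13\right)}{\left(3 i \omega + 13\right)^{2} + 225}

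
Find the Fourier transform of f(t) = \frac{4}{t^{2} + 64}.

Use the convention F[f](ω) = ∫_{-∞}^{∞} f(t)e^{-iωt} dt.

F(ω) = \frac{\pi e^{- 8 \left|{\omega}\right|}}{2}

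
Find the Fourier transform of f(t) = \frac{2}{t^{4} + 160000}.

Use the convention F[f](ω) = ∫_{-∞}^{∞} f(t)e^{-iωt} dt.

F(ω) = \frac{\pi e^{- 10 \sqrt{2} \left|{\omega}\right|} \sin{\left(10 \sqrt{2} \left|{\omega}\right| + \frac{\pi}{4} \right)}}{4000}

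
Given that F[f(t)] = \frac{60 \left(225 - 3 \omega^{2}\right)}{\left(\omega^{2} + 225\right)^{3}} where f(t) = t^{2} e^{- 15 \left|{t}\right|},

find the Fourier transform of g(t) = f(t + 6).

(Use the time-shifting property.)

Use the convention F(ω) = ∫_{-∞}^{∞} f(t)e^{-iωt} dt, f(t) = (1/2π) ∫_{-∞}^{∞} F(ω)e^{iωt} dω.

F[g](ω) = \frac{180 \left(75 - \omega^{2}\right) e^{6 i \omega}}{\left(\omega^{2} + 225\right)^{3}}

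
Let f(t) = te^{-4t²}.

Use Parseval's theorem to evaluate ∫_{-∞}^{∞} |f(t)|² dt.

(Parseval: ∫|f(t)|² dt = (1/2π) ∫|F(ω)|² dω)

∫|f(t)|² dt = \frac{\sqrt{2} \sqrt{\pi}}{64}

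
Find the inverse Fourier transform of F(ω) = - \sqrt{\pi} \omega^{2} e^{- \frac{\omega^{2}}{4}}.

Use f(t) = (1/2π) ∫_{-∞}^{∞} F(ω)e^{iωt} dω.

f(t) = \left(4 t^{2} - 2\right) e^{- t^{2}}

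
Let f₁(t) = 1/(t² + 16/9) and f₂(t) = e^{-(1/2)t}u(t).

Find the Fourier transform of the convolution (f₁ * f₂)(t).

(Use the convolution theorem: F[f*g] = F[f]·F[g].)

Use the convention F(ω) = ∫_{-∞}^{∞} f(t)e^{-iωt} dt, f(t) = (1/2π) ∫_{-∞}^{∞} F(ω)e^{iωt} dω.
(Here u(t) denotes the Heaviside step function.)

F[f₁*f₂](ω) = \frac{3 \pi e^{- \frac{4 \left|{\omega}\right|}{3}}}{2 \left(2 i \omega + 1\right)}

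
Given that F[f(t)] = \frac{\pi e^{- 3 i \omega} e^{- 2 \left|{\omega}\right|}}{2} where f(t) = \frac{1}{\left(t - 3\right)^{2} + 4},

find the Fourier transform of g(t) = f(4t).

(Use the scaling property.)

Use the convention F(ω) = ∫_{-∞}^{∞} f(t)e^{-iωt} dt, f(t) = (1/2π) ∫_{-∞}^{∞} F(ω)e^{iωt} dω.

F[g](ω) = \frac{\pi e^{- \frac{3 i \omega}{4} - \frac{\left|{\omega}\right|}{2}}}{8}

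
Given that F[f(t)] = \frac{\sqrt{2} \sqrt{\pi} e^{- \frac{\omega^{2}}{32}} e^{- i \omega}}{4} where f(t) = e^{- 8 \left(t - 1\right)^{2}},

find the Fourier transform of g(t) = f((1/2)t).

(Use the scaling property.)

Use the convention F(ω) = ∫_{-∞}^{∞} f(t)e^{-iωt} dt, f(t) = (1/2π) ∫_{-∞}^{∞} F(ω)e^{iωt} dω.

F[g](ω) = \frac{\sqrt{2} \sqrt{\pi} e^{- \frac{\omega \left(\omega + 16 i\right)}{8}}}{2}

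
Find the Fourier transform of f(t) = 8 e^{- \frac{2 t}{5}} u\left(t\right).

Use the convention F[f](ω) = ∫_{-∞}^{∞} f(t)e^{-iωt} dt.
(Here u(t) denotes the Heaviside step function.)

F(ω) = \frac{40}{5 i \omega + 2}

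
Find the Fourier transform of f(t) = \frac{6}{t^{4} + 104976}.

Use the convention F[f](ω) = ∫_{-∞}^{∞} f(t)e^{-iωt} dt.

F(ω) = \frac{\pi e^{- 9 \sqrt{2} \left|{\omega}\right|} \sin{\left(9 \sqrt{2} \left|{\omega}\right| + \frac{\pi}{4} \right)}}{972}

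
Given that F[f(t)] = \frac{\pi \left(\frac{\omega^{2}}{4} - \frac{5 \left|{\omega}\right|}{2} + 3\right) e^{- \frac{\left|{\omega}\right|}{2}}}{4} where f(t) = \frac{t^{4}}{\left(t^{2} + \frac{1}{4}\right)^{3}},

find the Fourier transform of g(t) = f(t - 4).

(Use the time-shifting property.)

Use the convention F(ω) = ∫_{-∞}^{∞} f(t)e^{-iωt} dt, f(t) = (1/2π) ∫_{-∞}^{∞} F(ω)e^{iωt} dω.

F[g](ω) = \frac{\pi \left(\omega^{2} - 10 \left|{\omega}\right| + 12\right) e^{- 4 i \omega - \frac{\left|{\omega}\right|}{2}}}{16}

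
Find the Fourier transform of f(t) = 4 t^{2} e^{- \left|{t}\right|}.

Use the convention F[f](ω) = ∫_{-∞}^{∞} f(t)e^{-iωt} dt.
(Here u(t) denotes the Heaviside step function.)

F(ω) = \frac{16 \left(1 - 3 \omega^{2}\right)}{\left(\omega^{2} + 1\right)^{3}}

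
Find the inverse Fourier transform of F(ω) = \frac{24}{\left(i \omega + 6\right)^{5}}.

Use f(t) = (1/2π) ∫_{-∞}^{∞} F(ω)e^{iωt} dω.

f(t) = t^{4} e^{- 6 t} u\left(t\right)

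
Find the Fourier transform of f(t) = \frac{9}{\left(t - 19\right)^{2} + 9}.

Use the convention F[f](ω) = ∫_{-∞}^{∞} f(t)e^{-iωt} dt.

F(ω) = 3 \pi e^{- 19 i \omega - 3 \left|{\omega}\right|}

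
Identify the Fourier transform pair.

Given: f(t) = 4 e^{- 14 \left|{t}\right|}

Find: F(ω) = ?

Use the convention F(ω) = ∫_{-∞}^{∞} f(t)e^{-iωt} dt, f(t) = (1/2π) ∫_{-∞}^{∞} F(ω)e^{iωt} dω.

F(ω) = \frac{112}{\omega^{2} + 196}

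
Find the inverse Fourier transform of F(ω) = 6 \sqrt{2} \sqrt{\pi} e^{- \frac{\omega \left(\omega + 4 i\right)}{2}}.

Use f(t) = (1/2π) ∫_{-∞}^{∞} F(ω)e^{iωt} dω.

f(t) = 6 e^{- \frac{\left(t - 2\right)^{2}}{2}}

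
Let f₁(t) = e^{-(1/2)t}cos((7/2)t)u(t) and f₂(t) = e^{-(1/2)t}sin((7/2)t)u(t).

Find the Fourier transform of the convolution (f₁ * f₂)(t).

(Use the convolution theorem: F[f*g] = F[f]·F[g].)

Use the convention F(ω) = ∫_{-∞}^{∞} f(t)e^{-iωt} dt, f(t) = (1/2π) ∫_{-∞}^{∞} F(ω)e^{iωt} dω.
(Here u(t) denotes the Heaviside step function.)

F[f₁*f₂](ω) = \frac{28 \left(2 i \omega + 1\right)}{\left(\left(2 i \omega + 1\right)^{2} + 49\right)^{2}}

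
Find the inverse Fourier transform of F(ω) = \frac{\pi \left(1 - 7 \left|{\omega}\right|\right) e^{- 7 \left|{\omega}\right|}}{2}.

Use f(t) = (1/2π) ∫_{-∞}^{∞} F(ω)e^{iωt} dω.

f(t) = \frac{7 t^{2}}{\left(t^{2} + 49\right)^{2}}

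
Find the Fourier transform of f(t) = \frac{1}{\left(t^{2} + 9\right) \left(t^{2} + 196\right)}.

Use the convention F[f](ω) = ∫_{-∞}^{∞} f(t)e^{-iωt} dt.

F(ω) = \frac{\pi \left(14 e^{11 \left|{\omega}\right|} - 3\right) e^{- 14 \left|{\omega}\right|}}{7854}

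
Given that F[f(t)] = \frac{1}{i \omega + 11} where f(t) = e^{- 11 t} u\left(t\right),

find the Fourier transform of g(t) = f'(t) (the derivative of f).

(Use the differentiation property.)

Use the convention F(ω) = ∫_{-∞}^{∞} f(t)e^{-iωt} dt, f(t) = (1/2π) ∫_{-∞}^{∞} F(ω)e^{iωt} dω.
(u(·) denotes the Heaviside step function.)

F[g](ω) = \frac{\omega}{\omega - 11 i}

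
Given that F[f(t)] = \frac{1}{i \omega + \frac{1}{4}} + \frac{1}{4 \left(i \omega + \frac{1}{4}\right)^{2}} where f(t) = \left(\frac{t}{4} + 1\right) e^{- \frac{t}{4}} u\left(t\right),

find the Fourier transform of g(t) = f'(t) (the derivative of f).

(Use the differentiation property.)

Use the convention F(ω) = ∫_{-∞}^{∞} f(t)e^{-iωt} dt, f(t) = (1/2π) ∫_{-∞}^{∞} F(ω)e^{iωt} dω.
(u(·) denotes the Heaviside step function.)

F[g](ω) = \frac{8 \omega \left(2 \omega - i\right)}{16 \omega^{2} - 8 i \omega - 1}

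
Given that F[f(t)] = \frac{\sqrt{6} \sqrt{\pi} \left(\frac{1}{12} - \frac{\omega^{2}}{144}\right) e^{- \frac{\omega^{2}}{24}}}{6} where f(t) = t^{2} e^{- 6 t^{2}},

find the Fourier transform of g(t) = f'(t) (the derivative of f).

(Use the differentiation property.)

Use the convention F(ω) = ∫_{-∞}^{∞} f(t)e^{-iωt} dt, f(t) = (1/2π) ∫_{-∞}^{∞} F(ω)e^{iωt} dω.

F[g](ω) = \frac{\sqrt{6} i \sqrt{\pi} \omega \left(12 - \omega^{2}\right) e^{- \frac{\omega^{2}}{24}}}{864}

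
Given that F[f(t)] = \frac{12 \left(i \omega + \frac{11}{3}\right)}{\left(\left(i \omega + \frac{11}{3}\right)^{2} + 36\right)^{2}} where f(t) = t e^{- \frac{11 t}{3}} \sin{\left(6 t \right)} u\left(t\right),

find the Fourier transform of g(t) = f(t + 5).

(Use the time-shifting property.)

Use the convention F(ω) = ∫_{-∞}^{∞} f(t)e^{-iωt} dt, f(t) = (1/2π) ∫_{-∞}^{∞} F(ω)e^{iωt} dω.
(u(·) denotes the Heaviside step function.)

F[g](ω) = \frac{\left(972 i \omega + 3564\right) e^{5 i \omega}}{\left(\left(3 i \omega + 11\right)^{2} + 324\right)^{2}}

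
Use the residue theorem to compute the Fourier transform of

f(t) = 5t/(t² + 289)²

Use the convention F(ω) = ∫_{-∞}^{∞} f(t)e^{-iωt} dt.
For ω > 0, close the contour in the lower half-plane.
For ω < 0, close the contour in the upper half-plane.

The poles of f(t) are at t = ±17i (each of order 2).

Let g(z) = f(z)e^{-iωz}; for large |z| the factor e^{-iωz} decays in the lower half-plane when ω > 0 and in the upper half-plane when ω < 0.

Case ω > 0 (lower half-plane, clockwise contour ⇒ F(ω) = -2πi·ΣRes):
  Res_{z = - 17 i} g(z) = \frac{5 \omega e^{- 17 \omega}}{68} (pole of order 2)
  F(ω) = -2πi·ΣRes = - \frac{5 i \pi \omega e^{- 17 \omega}}{34}

Case ω < 0 (upper half-plane, counterclockwise contour ⇒ F(ω) = +2πi·ΣRes):
  Res_{z = 17 i} g(z) = - \frac{5 \omega e^{17 \omega}}{68} (pole of order 2)
  F(ω) = 2πi·ΣRes = - \frac{5 i \pi \omega e^{17 \omega}}{34}

Both cases combine into a single formula in |ω|:

F(ω) = - \frac{5 i \pi \omega e^{- 17 \left|{\omega}\right|}}{34}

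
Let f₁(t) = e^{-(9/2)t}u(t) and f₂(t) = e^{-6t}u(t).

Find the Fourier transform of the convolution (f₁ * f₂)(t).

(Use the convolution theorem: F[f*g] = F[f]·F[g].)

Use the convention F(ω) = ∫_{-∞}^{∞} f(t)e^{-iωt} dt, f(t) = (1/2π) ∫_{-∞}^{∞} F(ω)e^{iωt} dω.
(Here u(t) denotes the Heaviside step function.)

F[f₁*f₂](ω) = \frac{2}{\left(i \omega + 6\right) \left(2 i \omega + 9\right)}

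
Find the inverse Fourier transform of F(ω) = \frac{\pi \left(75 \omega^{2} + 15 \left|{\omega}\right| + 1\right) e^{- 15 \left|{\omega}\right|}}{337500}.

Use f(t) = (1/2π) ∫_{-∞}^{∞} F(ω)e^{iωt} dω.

f(t) = \frac{6}{\left(t^{2} + 225\right)^{3}}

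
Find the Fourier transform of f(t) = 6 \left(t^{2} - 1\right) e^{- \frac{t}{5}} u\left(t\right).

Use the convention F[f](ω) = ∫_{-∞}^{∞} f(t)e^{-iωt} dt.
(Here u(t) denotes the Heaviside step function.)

F(ω) = \frac{30 \left(250 i \omega - \left(5 i \omega + 1\right)^{3} + 50\right)}{\left(5 i \omega + 1\right)^{4}}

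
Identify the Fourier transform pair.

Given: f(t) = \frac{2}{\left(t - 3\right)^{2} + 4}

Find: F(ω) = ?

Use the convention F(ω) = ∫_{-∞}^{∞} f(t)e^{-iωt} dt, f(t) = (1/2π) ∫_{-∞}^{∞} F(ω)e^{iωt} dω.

F(ω) = \pi e^{- 3 i \omega - 2 \left|{\omega}\right|}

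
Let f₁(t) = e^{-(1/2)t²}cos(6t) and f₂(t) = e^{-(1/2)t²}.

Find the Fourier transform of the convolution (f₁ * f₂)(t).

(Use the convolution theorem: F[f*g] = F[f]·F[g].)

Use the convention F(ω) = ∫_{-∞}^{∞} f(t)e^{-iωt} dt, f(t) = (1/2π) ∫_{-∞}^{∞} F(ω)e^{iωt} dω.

F[f₁*f₂](ω) = \pi \left(e^{12 \omega} + 1\right) e^{- \omega^{2} - 6 \omega - 18}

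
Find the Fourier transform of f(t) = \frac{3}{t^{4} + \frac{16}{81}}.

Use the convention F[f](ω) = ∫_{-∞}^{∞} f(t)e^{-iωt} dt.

F(ω) = \frac{81 \pi e^{- \frac{\sqrt{2} \left|{\omega}\right|}{3}} \sin{\left(\frac{\sqrt{2} \left|{\omega}\right|}{3} + \frac{\pi}{4} \right)}}{8}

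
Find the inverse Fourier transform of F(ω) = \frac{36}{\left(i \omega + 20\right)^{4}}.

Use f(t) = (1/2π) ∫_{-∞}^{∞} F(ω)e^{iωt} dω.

f(t) = 6 t^{3} e^{- 20 t} u\left(t\right)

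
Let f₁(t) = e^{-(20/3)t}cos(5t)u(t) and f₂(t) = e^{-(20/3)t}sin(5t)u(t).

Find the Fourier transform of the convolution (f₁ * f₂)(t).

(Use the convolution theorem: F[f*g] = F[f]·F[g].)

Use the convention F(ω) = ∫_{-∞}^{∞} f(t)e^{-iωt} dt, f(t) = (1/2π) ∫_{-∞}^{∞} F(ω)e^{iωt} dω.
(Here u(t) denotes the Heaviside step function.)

F[f₁*f₂](ω) = \frac{135 \left(3 i \omega + 20\right)}{\left(\left(3 i \omega + 20\right)^{2} + 225\right)^{2}}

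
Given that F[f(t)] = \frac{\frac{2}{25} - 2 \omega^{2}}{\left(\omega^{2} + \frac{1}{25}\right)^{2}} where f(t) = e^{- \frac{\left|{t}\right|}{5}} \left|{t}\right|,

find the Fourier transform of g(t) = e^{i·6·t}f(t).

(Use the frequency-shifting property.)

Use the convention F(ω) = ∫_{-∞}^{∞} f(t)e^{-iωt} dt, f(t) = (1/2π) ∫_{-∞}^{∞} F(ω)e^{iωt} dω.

F[g](ω) = \frac{50 \left(1 - 25 \left(\omega - 6\right)^{2}\right)}{\left(25 \left(\omega - 6\right)^{2} + 1\right)^{2}}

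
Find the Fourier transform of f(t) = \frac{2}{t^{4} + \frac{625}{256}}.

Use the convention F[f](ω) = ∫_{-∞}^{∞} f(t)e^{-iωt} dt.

F(ω) = \frac{128 \pi e^{- \frac{5 \sqrt{2} \left|{\omega}\right|}{8}} \sin{\left(\frac{5 \sqrt{2} \left|{\omega}\right|}{8} + \frac{\pi}{4} \right)}}{125}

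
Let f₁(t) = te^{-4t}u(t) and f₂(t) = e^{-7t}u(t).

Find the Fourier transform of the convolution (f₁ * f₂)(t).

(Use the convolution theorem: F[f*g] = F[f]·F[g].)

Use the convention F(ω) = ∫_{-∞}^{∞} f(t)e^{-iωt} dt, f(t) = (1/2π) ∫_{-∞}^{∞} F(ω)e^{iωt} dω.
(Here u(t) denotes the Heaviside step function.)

F[f₁*f₂](ω) = \frac{1}{\left(i \omega + 4\right)^{2} \left(i \omega + 7\right)}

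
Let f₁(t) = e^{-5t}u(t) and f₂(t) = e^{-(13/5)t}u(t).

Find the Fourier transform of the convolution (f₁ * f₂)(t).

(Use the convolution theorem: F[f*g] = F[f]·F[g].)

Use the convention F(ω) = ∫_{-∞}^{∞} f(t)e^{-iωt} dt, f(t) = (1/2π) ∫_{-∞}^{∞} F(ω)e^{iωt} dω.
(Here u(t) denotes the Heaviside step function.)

F[f₁*f₂](ω) = \frac{5}{\left(i \omega + 5\right) \left(5 i \omega + 13\right)}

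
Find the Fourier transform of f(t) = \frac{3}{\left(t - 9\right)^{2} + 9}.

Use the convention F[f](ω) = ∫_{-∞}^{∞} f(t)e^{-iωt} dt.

F(ω) = \pi e^{- 9 i \omega - 3 \left|{\omega}\right|}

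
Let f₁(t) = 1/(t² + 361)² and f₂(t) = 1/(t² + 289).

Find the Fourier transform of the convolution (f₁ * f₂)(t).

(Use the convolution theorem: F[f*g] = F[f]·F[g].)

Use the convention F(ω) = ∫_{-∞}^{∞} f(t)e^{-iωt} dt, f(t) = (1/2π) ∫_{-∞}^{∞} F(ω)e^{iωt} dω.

F[f₁*f₂](ω) = \frac{\pi^{2} \left(19 \left|{\omega}\right| + 1\right) e^{- 36 \left|{\omega}\right|}}{233206}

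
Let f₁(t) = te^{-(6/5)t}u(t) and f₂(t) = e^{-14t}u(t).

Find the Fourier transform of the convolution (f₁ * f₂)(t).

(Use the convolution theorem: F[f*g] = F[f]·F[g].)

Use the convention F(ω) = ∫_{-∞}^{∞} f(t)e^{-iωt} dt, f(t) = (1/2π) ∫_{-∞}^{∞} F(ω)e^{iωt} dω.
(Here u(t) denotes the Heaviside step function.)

F[f₁*f₂](ω) = \frac{25}{\left(i \omega + 14\right) \left(5 i \omega + 6\right)^{2}}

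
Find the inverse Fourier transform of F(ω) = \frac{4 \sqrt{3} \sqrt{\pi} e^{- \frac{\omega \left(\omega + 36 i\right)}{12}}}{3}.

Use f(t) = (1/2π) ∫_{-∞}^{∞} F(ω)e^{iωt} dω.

f(t) = 4 e^{- 3 \left(t - 3\right)^{2}}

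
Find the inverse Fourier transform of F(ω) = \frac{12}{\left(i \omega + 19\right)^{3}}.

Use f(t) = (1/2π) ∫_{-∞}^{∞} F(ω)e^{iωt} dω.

f(t) = 6 t^{2} e^{- 19 t} u\left(t\right)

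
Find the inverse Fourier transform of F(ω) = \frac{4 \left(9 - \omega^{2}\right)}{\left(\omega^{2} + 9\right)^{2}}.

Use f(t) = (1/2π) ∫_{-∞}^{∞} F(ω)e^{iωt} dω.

f(t) = 2 e^{- 3 \left|{t}\right|} \left|{t}\right|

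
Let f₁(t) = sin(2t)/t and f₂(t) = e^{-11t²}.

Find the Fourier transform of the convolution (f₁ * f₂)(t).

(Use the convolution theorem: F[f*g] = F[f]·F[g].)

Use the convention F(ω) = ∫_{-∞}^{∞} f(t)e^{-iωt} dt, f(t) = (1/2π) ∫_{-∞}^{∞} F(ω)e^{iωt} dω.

F[f₁*f₂](ω) = \begin{cases} \frac{\sqrt{11} \pi^{\frac{3}{2}} e^{- \frac{\omega^{2}}{44}}}{11} & \text{for}\: \omega > -2 \wedge \omega < 2 \\0 & \text{otherwise} \end{cases}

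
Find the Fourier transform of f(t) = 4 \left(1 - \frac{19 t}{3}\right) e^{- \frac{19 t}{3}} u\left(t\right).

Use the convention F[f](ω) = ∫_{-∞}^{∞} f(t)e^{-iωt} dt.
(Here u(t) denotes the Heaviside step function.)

F(ω) = \frac{36 i \omega}{- 9 \omega^{2} + 114 i \omega + 361}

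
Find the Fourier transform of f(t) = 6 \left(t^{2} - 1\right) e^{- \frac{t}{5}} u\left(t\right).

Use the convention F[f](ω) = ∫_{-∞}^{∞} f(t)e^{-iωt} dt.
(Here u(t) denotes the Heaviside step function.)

F(ω) = \frac{30 \left(250 i \omega - \left(5 i \omega + 1\right)^{3} + 50\right)}{\left(5 i \omega + 1\right)^{4}}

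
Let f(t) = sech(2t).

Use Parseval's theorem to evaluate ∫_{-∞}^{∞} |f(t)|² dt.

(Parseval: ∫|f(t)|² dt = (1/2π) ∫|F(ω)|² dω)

∫|f(t)|² dt = 1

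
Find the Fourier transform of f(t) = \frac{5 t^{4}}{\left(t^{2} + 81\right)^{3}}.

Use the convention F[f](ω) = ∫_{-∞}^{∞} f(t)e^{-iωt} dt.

F(ω) = \frac{5 \pi \left(27 \omega^{2} - 15 \left|{\omega}\right| + 1\right) e^{- 9 \left|{\omega}\right|}}{24}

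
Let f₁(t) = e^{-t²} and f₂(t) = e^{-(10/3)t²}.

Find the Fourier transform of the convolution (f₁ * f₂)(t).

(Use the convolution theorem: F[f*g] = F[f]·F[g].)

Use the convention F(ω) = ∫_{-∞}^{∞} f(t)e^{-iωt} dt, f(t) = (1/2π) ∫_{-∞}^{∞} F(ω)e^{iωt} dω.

F[f₁*f₂](ω) = \frac{\sqrt{30} \pi e^{- \frac{13 \omega^{2}}{40}}}{10}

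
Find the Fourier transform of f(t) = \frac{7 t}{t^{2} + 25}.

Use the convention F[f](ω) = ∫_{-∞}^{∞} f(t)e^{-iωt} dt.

F(ω) = - 7 i \pi e^{- 5 \left|{\omega}\right|} \operatorname{sign}{\left(\omega \right)}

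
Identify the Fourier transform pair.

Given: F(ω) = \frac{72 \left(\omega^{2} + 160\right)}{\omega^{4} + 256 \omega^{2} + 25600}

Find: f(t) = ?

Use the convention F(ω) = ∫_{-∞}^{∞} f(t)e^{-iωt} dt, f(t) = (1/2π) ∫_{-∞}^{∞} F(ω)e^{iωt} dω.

f(t) = 3 e^{- 12 \left|{t}\right|} \cos{\left(4 t \right)}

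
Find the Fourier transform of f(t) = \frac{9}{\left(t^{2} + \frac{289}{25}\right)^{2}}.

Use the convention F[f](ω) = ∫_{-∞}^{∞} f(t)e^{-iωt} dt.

F(ω) = \frac{225 \pi \left(17 \left|{\omega}\right| + 5\right) e^{- \frac{17 \left|{\omega}\right|}{5}}}{9826}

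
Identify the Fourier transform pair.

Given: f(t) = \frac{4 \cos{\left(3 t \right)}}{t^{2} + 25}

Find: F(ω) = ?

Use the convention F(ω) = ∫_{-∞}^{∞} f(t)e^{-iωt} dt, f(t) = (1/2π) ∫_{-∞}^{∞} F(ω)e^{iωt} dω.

F(ω) = \frac{2 \pi e^{- 5 \left|{\omega + 3}\right|}}{5} + \frac{2 \pi e^{- 5 \left|{\omega - 3}\right|}}{5}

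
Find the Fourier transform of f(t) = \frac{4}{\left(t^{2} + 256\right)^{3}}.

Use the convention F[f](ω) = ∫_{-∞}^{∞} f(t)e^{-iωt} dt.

F(ω) = \frac{\pi \left(256 \omega^{2} + 48 \left|{\omega}\right| + 3\right) e^{- 16 \left|{\omega}\right|}}{2097152}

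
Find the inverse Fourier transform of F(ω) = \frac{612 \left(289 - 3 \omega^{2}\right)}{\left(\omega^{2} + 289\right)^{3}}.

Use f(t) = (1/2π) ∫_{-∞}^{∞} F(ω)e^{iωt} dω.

f(t) = 9 t^{2} e^{- 17 \left|{t}\right|}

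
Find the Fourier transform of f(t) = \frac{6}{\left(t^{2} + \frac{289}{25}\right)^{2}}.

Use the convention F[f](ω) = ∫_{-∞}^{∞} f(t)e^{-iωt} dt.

F(ω) = \frac{75 \pi \left(17 \left|{\omega}\right| + 5\right) e^{- \frac{17 \left|{\omega}\right|}{5}}}{4913}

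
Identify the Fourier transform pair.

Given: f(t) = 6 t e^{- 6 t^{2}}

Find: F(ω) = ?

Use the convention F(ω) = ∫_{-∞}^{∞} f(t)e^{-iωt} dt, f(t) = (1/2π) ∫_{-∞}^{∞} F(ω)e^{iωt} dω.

F(ω) = - \frac{\sqrt{6} i \sqrt{\pi} \omega e^{- \frac{\omega^{2}}{24}}}{12}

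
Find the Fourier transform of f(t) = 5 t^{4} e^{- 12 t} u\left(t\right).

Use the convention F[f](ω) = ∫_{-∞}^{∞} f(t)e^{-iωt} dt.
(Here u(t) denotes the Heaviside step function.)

F(ω) = \frac{120}{\left(i \omega + 12\right)^{5}}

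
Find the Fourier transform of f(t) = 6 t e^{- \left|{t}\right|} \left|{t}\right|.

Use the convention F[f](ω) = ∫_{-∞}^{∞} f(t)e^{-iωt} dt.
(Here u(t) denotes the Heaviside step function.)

F(ω) = \frac{24 i \omega \left(\omega^{2} - 3\right)}{\left(\omega^{2} + 1\right)^{3}}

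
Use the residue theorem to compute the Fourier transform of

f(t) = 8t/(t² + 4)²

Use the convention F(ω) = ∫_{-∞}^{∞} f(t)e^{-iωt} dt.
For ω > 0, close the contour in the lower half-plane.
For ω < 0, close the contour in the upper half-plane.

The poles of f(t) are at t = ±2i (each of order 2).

Let g(z) = f(z)e^{-iωz}; for large |z| the factor e^{-iωz} decays in the lower half-plane when ω > 0 and in the upper half-plane when ω < 0.

Case ω > 0 (lower half-plane, clockwise contour ⇒ F(ω) = -2πi·ΣRes):
  Res_{z = - 2 i} g(z) = \omega e^{- 2 \omega} (pole of order 2)
  F(ω) = -2πi·ΣRes = - 2 i \pi \omega e^{- 2 \omega}

Case ω < 0 (upper half-plane, counterclockwise contour ⇒ F(ω) = +2πi·ΣRes):
  Res_{z = 2 i} g(z) = - \omega e^{2 \omega} (pole of order 2)
  F(ω) = 2πi·ΣRes = - 2 i \pi \omega e^{2 \omega}

Both cases combine into a single formula in |ω|:

F(ω) = - 2 i \pi \omega e^{- 2 \left|{\omega}\right|}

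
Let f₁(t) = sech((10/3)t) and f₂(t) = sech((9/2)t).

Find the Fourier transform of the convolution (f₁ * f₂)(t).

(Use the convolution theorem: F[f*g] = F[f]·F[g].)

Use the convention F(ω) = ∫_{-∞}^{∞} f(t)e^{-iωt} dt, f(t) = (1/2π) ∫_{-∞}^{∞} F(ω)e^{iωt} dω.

F[f₁*f₂](ω) = \frac{\pi^{2}}{15 \cosh{\left(\frac{\pi \omega}{9} \right)} \cosh{\left(\frac{3 \pi \omega}{20} \right)}}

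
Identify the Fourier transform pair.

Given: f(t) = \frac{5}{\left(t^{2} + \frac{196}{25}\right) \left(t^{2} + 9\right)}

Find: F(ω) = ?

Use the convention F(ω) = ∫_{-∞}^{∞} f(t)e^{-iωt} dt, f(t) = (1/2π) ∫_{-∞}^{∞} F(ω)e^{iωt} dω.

F(ω) = - \frac{125 \pi e^{- 3 \left|{\omega}\right|}}{87} + \frac{625 \pi e^{- \frac{14 \left|{\omega}\right|}{5}}}{406}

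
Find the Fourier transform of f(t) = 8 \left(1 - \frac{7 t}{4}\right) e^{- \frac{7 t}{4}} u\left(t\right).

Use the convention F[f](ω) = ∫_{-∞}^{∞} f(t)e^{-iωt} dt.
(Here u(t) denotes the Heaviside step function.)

F(ω) = \frac{128 i \omega}{- 16 \omega^{2} + 56 i \omega + 49}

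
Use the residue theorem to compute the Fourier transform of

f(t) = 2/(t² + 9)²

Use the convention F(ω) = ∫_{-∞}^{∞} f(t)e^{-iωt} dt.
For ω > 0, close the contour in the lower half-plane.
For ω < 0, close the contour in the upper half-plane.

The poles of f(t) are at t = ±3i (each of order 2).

Let g(z) = f(z)e^{-iωz}; for large |z| the factor e^{-iωz} decays in the lower half-plane when ω > 0 and in the upper half-plane when ω < 0.

Case ω > 0 (lower half-plane, clockwise contour ⇒ F(ω) = -2πi·ΣRes):
  Res_{z = - 3 i} g(z) = \frac{i \left(3 \omega + 1\right) e^{- 3 \omega}}{54} (pole of order 2)
  F(ω) = -2πi·ΣRes = \frac{\pi \left(3 \omega + 1\right) e^{- 3 \omega}}{27}

Case ω < 0 (upper half-plane, counterclockwise contour ⇒ F(ω) = +2πi·ΣRes):
  Res_{z = 3 i} g(z) = \frac{i \left(3 \omega - 1\right) e^{3 \omega}}{54} (pole of order 2)
  F(ω) = 2πi·ΣRes = \frac{\pi \left(1 - 3 \omega\right) e^{3 \omega}}{27}

Both cases combine into a single formula in |ω|:

F(ω) = \frac{\pi \left(3 \left|{\omega}\right| + 1\right) e^{- 3 \left|{\omega}\right|}}{27}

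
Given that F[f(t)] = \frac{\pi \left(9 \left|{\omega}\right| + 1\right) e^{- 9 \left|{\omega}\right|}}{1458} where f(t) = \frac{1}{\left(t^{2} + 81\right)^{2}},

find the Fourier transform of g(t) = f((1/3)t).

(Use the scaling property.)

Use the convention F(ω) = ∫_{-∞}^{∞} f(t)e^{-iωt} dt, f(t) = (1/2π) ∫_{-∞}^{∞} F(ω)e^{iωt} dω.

F[g](ω) = \frac{\pi \left(27 \left|{\omega}\right| + 1\right) e^{- 27 \left|{\omega}\right|}}{486}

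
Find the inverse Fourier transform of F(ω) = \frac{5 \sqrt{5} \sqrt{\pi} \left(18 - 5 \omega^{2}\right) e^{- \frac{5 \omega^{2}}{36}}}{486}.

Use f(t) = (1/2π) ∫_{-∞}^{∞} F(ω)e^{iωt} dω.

f(t) = 2 t^{2} e^{- \frac{9 t^{2}}{5}}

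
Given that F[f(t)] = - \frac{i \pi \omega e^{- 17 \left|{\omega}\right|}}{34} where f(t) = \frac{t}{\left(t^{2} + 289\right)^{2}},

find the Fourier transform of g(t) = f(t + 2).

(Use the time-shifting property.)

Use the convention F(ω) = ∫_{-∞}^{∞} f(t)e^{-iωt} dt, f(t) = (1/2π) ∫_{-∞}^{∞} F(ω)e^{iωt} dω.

F[g](ω) = - \frac{i \pi \omega e^{2 i \omega - 17 \left|{\omega}\right|}}{34}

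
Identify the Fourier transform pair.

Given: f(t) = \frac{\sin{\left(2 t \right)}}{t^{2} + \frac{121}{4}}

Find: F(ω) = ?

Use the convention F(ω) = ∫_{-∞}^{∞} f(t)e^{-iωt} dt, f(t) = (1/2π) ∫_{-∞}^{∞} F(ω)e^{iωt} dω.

F(ω) = \frac{i \pi e^{- \frac{11 \left|{\omega + 2}\right|}{2}}}{11} - \frac{i \pi e^{- \frac{11 \left|{\omega - 2}\right|}{2}}}{11}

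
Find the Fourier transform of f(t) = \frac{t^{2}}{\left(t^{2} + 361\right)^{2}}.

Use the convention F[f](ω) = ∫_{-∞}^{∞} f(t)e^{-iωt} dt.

F(ω) = \frac{\pi \left(1 - 19 \left|{\omega}\right|\right) e^{- 19 \left|{\omega}\right|}}{38}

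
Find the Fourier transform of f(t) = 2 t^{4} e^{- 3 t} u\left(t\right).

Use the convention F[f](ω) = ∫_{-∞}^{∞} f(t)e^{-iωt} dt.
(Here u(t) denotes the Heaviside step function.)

F(ω) = \frac{48}{\left(i \omega + 3\right)^{5}}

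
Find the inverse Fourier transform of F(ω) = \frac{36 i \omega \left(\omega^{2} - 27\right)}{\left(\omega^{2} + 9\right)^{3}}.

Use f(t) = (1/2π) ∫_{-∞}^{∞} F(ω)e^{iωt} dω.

f(t) = 9 t e^{- 3 \left|{t}\right|} \left|{t}\right|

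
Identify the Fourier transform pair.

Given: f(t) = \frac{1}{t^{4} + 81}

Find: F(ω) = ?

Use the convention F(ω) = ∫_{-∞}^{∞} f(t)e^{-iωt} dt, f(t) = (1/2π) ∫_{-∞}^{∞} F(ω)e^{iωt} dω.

F(ω) = \frac{\pi e^{- \frac{3 \sqrt{2} \left|{\omega}\right|}{2}} \sin{\left(\frac{3 \sqrt{2} \left|{\omega}\right|}{2} + \frac{\pi}{4} \right)}}{27}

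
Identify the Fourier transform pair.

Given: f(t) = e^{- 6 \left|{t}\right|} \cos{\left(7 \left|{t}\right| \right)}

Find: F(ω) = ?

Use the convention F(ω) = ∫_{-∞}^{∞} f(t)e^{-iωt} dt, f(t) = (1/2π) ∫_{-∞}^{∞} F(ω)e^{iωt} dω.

F(ω) = \frac{12 \left(\omega^{2} + 85\right)}{\omega^{4} - 26 \omega^{2} + 7225}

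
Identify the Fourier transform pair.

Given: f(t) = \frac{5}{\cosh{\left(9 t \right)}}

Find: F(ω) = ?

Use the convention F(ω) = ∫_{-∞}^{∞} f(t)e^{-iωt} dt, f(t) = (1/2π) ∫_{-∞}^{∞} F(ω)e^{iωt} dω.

F(ω) = \frac{5 \pi}{9 \cosh{\left(\frac{\pi \omega}{18} \right)}}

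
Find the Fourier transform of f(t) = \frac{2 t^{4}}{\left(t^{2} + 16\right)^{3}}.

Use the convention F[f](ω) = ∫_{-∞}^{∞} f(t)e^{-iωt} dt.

F(ω) = \frac{\pi \left(16 \omega^{2} - 20 \left|{\omega}\right| + 3\right) e^{- 4 \left|{\omega}\right|}}{16}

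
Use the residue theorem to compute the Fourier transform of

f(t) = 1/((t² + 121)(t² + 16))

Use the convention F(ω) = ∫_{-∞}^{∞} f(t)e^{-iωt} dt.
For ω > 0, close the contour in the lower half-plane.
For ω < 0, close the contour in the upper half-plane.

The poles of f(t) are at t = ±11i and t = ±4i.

Let g(z) = f(z)e^{-iωz}; for large |z| the factor e^{-iωz} decays in the lower half-plane when ω > 0 and in the upper half-plane when ω < 0.

Case ω > 0 (lower half-plane, clockwise contour ⇒ F(ω) = -2πi·ΣRes):
  Res_{z = - 11 i} g(z) = - \frac{i e^{- 11 \omega}}{2310}
  Res_{z = - 4 i} g(z) = \frac{i e^{- 4 \omega}}{840}
  F(ω) = -2πi·ΣRes = \frac{\pi \left(11 e^{7 \omega} - 4\right) e^{- 11 \omega}}{4620}

Case ω < 0 (upper half-plane, counterclockwise contour ⇒ F(ω) = +2πi·ΣRes):
  Res_{z = 11 i} g(z) = \frac{i e^{11 \omega}}{2310}
  Res_{z = 4 i} g(z) = - \frac{i e^{4 \omega}}{840}
  F(ω) = 2πi·ΣRes = \frac{\pi \left(11 - 4 e^{7 \omega}\right) e^{4 \omega}}{4620}

Both cases combine into a single formula in |ω|:

F(ω) = \frac{\pi \left(11 e^{7 \left|{\omega}\right|} - 4\right) e^{- 11 \left|{\omega}\right|}}{4620}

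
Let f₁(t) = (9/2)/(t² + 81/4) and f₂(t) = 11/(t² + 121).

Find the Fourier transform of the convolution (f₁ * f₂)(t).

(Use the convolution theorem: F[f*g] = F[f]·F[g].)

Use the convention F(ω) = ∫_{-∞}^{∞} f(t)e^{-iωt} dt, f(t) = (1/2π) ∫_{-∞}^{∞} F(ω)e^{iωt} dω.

F[f₁*f₂](ω) = \pi^{2} e^{- \frac{31 \left|{\omega}\right|}{2}}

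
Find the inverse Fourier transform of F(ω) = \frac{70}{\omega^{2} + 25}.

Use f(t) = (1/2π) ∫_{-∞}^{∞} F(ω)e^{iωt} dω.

f(t) = 7 e^{- 5 \left|{t}\right|}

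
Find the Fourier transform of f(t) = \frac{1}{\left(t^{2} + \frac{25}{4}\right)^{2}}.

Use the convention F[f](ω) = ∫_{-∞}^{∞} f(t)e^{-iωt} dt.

F(ω) = \frac{2 \pi \left(5 \left|{\omega}\right| + 2\right) e^{- \frac{5 \left|{\omega}\right|}{2}}}{125}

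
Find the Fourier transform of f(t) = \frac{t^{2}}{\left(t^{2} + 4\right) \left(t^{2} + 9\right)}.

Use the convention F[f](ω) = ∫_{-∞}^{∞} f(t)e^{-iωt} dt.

F(ω) = \frac{\pi \left(3 - 2 e^{\left|{\omega}\right|}\right) e^{- 3 \left|{\omega}\right|}}{5}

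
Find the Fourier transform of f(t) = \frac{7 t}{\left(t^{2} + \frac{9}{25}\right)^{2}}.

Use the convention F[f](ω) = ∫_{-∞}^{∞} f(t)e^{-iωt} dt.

F(ω) = - \frac{35 i \pi \omega e^{- \frac{3 \left|{\omega}\right|}{5}}}{6}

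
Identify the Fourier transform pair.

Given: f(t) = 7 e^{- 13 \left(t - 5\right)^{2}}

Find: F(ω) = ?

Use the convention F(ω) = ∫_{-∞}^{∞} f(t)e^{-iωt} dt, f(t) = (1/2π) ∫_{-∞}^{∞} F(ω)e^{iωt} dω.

F(ω) = \frac{7 \sqrt{13} \sqrt{\pi} e^{- \frac{\omega \left(\omega + 260 i\right)}{52}}}{13}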